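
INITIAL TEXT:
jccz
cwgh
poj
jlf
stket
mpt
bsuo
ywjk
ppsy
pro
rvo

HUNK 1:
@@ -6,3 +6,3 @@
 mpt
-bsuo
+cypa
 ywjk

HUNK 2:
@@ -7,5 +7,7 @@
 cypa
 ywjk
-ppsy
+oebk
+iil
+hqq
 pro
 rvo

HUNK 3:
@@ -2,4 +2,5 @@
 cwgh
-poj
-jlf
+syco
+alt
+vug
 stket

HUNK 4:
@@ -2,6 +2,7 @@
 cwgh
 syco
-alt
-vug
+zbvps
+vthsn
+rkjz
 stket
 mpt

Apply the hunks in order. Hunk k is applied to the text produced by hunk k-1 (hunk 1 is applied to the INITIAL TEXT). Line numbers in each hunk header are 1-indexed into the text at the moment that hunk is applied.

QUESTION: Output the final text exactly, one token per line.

Hunk 1: at line 6 remove [bsuo] add [cypa] -> 11 lines: jccz cwgh poj jlf stket mpt cypa ywjk ppsy pro rvo
Hunk 2: at line 7 remove [ppsy] add [oebk,iil,hqq] -> 13 lines: jccz cwgh poj jlf stket mpt cypa ywjk oebk iil hqq pro rvo
Hunk 3: at line 2 remove [poj,jlf] add [syco,alt,vug] -> 14 lines: jccz cwgh syco alt vug stket mpt cypa ywjk oebk iil hqq pro rvo
Hunk 4: at line 2 remove [alt,vug] add [zbvps,vthsn,rkjz] -> 15 lines: jccz cwgh syco zbvps vthsn rkjz stket mpt cypa ywjk oebk iil hqq pro rvo

Answer: jccz
cwgh
syco
zbvps
vthsn
rkjz
stket
mpt
cypa
ywjk
oebk
iil
hqq
pro
rvo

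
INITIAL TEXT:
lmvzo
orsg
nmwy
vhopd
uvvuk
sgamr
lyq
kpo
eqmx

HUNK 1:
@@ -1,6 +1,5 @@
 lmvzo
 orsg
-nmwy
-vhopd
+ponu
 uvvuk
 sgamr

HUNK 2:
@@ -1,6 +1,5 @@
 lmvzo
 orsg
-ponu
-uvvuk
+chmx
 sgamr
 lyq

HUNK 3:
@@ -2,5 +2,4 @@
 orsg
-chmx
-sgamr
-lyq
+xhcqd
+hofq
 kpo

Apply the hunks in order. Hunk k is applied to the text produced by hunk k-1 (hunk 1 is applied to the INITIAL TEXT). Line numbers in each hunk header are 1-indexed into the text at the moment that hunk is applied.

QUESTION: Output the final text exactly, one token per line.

Answer: lmvzo
orsg
xhcqd
hofq
kpo
eqmx

Derivation:
Hunk 1: at line 1 remove [nmwy,vhopd] add [ponu] -> 8 lines: lmvzo orsg ponu uvvuk sgamr lyq kpo eqmx
Hunk 2: at line 1 remove [ponu,uvvuk] add [chmx] -> 7 lines: lmvzo orsg chmx sgamr lyq kpo eqmx
Hunk 3: at line 2 remove [chmx,sgamr,lyq] add [xhcqd,hofq] -> 6 lines: lmvzo orsg xhcqd hofq kpo eqmx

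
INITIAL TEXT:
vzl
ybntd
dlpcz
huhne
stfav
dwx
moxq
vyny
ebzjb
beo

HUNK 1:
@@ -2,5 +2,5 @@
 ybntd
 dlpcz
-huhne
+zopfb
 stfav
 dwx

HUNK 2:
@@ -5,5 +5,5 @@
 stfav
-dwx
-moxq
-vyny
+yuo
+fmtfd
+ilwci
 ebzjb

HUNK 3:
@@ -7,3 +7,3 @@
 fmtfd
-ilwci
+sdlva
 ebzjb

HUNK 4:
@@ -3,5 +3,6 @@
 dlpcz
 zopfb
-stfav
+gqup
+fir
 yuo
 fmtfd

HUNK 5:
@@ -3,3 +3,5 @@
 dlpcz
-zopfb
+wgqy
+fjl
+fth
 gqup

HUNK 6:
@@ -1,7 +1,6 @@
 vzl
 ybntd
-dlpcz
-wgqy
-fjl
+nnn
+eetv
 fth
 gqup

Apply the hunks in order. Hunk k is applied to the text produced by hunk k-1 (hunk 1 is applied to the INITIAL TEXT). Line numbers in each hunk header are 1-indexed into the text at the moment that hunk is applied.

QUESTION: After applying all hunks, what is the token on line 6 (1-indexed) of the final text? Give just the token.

Answer: gqup

Derivation:
Hunk 1: at line 2 remove [huhne] add [zopfb] -> 10 lines: vzl ybntd dlpcz zopfb stfav dwx moxq vyny ebzjb beo
Hunk 2: at line 5 remove [dwx,moxq,vyny] add [yuo,fmtfd,ilwci] -> 10 lines: vzl ybntd dlpcz zopfb stfav yuo fmtfd ilwci ebzjb beo
Hunk 3: at line 7 remove [ilwci] add [sdlva] -> 10 lines: vzl ybntd dlpcz zopfb stfav yuo fmtfd sdlva ebzjb beo
Hunk 4: at line 3 remove [stfav] add [gqup,fir] -> 11 lines: vzl ybntd dlpcz zopfb gqup fir yuo fmtfd sdlva ebzjb beo
Hunk 5: at line 3 remove [zopfb] add [wgqy,fjl,fth] -> 13 lines: vzl ybntd dlpcz wgqy fjl fth gqup fir yuo fmtfd sdlva ebzjb beo
Hunk 6: at line 1 remove [dlpcz,wgqy,fjl] add [nnn,eetv] -> 12 lines: vzl ybntd nnn eetv fth gqup fir yuo fmtfd sdlva ebzjb beo
Final line 6: gqup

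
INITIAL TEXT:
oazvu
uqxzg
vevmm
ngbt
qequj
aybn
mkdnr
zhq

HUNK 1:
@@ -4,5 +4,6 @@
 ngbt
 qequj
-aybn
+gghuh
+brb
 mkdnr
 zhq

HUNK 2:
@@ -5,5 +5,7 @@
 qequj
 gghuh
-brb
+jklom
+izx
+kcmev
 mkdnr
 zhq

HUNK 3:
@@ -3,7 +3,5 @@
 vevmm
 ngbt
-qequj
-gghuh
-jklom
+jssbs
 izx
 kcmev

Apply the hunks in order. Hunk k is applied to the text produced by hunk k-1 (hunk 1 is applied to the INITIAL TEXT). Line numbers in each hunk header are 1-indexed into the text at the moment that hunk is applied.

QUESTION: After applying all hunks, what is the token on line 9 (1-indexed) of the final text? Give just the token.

Hunk 1: at line 4 remove [aybn] add [gghuh,brb] -> 9 lines: oazvu uqxzg vevmm ngbt qequj gghuh brb mkdnr zhq
Hunk 2: at line 5 remove [brb] add [jklom,izx,kcmev] -> 11 lines: oazvu uqxzg vevmm ngbt qequj gghuh jklom izx kcmev mkdnr zhq
Hunk 3: at line 3 remove [qequj,gghuh,jklom] add [jssbs] -> 9 lines: oazvu uqxzg vevmm ngbt jssbs izx kcmev mkdnr zhq
Final line 9: zhq

Answer: zhq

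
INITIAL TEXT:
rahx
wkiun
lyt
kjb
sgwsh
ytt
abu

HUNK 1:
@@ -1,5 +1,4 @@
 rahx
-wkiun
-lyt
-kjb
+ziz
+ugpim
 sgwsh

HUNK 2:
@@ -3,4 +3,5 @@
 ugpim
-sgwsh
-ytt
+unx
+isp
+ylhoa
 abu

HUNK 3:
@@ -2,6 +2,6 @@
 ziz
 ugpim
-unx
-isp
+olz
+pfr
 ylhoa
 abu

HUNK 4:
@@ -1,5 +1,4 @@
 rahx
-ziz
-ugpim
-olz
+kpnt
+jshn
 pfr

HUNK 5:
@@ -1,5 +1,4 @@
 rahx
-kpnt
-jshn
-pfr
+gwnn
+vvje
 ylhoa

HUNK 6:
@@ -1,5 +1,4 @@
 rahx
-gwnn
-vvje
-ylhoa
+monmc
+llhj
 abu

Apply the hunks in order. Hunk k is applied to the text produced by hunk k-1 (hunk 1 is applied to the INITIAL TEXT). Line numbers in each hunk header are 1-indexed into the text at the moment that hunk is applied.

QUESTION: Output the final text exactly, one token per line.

Hunk 1: at line 1 remove [wkiun,lyt,kjb] add [ziz,ugpim] -> 6 lines: rahx ziz ugpim sgwsh ytt abu
Hunk 2: at line 3 remove [sgwsh,ytt] add [unx,isp,ylhoa] -> 7 lines: rahx ziz ugpim unx isp ylhoa abu
Hunk 3: at line 2 remove [unx,isp] add [olz,pfr] -> 7 lines: rahx ziz ugpim olz pfr ylhoa abu
Hunk 4: at line 1 remove [ziz,ugpim,olz] add [kpnt,jshn] -> 6 lines: rahx kpnt jshn pfr ylhoa abu
Hunk 5: at line 1 remove [kpnt,jshn,pfr] add [gwnn,vvje] -> 5 lines: rahx gwnn vvje ylhoa abu
Hunk 6: at line 1 remove [gwnn,vvje,ylhoa] add [monmc,llhj] -> 4 lines: rahx monmc llhj abu

Answer: rahx
monmc
llhj
abu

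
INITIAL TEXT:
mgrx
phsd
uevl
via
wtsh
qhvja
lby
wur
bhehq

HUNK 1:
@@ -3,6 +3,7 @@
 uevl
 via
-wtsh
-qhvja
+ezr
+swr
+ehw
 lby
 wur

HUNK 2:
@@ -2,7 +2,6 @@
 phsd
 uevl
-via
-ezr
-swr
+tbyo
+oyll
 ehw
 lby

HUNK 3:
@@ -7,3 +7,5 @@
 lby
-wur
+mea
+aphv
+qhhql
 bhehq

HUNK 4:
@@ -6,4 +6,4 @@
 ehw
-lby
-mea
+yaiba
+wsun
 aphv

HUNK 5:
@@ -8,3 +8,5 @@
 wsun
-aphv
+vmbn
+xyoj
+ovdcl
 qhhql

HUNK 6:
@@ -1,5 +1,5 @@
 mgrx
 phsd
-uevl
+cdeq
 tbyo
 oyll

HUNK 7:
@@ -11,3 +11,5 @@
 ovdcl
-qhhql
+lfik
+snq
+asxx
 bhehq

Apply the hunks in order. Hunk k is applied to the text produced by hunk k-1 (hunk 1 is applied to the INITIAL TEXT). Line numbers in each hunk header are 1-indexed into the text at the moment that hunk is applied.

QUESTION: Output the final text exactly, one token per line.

Answer: mgrx
phsd
cdeq
tbyo
oyll
ehw
yaiba
wsun
vmbn
xyoj
ovdcl
lfik
snq
asxx
bhehq

Derivation:
Hunk 1: at line 3 remove [wtsh,qhvja] add [ezr,swr,ehw] -> 10 lines: mgrx phsd uevl via ezr swr ehw lby wur bhehq
Hunk 2: at line 2 remove [via,ezr,swr] add [tbyo,oyll] -> 9 lines: mgrx phsd uevl tbyo oyll ehw lby wur bhehq
Hunk 3: at line 7 remove [wur] add [mea,aphv,qhhql] -> 11 lines: mgrx phsd uevl tbyo oyll ehw lby mea aphv qhhql bhehq
Hunk 4: at line 6 remove [lby,mea] add [yaiba,wsun] -> 11 lines: mgrx phsd uevl tbyo oyll ehw yaiba wsun aphv qhhql bhehq
Hunk 5: at line 8 remove [aphv] add [vmbn,xyoj,ovdcl] -> 13 lines: mgrx phsd uevl tbyo oyll ehw yaiba wsun vmbn xyoj ovdcl qhhql bhehq
Hunk 6: at line 1 remove [uevl] add [cdeq] -> 13 lines: mgrx phsd cdeq tbyo oyll ehw yaiba wsun vmbn xyoj ovdcl qhhql bhehq
Hunk 7: at line 11 remove [qhhql] add [lfik,snq,asxx] -> 15 lines: mgrx phsd cdeq tbyo oyll ehw yaiba wsun vmbn xyoj ovdcl lfik snq asxx bhehq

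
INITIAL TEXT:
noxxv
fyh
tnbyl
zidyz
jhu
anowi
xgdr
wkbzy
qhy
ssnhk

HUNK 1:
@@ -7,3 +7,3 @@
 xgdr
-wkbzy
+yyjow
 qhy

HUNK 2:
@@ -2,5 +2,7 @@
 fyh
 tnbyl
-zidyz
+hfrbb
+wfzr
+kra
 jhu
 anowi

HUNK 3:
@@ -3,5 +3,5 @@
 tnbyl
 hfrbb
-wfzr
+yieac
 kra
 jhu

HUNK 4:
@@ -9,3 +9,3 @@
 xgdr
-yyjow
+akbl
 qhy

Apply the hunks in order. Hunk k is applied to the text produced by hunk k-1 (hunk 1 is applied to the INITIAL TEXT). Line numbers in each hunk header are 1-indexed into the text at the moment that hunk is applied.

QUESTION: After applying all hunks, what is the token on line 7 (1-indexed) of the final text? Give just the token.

Answer: jhu

Derivation:
Hunk 1: at line 7 remove [wkbzy] add [yyjow] -> 10 lines: noxxv fyh tnbyl zidyz jhu anowi xgdr yyjow qhy ssnhk
Hunk 2: at line 2 remove [zidyz] add [hfrbb,wfzr,kra] -> 12 lines: noxxv fyh tnbyl hfrbb wfzr kra jhu anowi xgdr yyjow qhy ssnhk
Hunk 3: at line 3 remove [wfzr] add [yieac] -> 12 lines: noxxv fyh tnbyl hfrbb yieac kra jhu anowi xgdr yyjow qhy ssnhk
Hunk 4: at line 9 remove [yyjow] add [akbl] -> 12 lines: noxxv fyh tnbyl hfrbb yieac kra jhu anowi xgdr akbl qhy ssnhk
Final line 7: jhu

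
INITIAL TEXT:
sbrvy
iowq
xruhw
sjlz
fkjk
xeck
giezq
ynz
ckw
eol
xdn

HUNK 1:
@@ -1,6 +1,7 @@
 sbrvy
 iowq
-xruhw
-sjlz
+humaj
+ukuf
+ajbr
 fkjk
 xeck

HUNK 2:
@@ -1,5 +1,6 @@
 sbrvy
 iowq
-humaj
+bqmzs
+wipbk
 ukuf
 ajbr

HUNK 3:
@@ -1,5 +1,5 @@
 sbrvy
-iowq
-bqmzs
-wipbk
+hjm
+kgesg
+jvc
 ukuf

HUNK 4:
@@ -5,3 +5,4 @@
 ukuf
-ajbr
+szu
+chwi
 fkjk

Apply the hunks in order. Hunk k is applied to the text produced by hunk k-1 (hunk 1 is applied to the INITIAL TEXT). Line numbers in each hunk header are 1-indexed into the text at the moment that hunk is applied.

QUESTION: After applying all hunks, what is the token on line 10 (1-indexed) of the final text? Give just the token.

Hunk 1: at line 1 remove [xruhw,sjlz] add [humaj,ukuf,ajbr] -> 12 lines: sbrvy iowq humaj ukuf ajbr fkjk xeck giezq ynz ckw eol xdn
Hunk 2: at line 1 remove [humaj] add [bqmzs,wipbk] -> 13 lines: sbrvy iowq bqmzs wipbk ukuf ajbr fkjk xeck giezq ynz ckw eol xdn
Hunk 3: at line 1 remove [iowq,bqmzs,wipbk] add [hjm,kgesg,jvc] -> 13 lines: sbrvy hjm kgesg jvc ukuf ajbr fkjk xeck giezq ynz ckw eol xdn
Hunk 4: at line 5 remove [ajbr] add [szu,chwi] -> 14 lines: sbrvy hjm kgesg jvc ukuf szu chwi fkjk xeck giezq ynz ckw eol xdn
Final line 10: giezq

Answer: giezq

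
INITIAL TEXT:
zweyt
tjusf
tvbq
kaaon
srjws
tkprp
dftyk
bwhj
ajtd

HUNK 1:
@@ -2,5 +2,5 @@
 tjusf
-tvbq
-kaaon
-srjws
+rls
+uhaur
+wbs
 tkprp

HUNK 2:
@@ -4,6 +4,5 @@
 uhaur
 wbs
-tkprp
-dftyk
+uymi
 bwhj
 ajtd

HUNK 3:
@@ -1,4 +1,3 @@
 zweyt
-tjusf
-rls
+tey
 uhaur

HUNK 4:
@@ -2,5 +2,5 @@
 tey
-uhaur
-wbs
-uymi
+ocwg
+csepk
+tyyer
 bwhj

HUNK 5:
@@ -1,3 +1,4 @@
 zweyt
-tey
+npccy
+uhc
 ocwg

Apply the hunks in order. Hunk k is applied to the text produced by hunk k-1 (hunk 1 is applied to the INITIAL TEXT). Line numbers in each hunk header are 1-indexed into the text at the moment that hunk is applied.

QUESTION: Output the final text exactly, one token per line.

Hunk 1: at line 2 remove [tvbq,kaaon,srjws] add [rls,uhaur,wbs] -> 9 lines: zweyt tjusf rls uhaur wbs tkprp dftyk bwhj ajtd
Hunk 2: at line 4 remove [tkprp,dftyk] add [uymi] -> 8 lines: zweyt tjusf rls uhaur wbs uymi bwhj ajtd
Hunk 3: at line 1 remove [tjusf,rls] add [tey] -> 7 lines: zweyt tey uhaur wbs uymi bwhj ajtd
Hunk 4: at line 2 remove [uhaur,wbs,uymi] add [ocwg,csepk,tyyer] -> 7 lines: zweyt tey ocwg csepk tyyer bwhj ajtd
Hunk 5: at line 1 remove [tey] add [npccy,uhc] -> 8 lines: zweyt npccy uhc ocwg csepk tyyer bwhj ajtd

Answer: zweyt
npccy
uhc
ocwg
csepk
tyyer
bwhj
ajtd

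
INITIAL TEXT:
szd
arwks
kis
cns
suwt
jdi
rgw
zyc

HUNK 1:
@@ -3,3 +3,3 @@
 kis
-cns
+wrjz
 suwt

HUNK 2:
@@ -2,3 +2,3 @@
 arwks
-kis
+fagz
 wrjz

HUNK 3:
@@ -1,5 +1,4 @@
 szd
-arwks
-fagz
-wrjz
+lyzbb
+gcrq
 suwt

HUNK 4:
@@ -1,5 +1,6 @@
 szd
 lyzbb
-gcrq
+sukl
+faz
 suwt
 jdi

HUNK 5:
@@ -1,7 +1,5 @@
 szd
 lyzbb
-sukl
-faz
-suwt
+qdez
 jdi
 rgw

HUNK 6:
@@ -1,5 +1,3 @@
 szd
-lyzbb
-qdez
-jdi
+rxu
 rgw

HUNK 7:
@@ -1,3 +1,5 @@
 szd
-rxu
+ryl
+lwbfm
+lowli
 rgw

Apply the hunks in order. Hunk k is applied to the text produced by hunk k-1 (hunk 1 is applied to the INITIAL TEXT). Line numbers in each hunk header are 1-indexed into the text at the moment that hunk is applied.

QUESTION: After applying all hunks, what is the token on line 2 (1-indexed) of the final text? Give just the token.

Hunk 1: at line 3 remove [cns] add [wrjz] -> 8 lines: szd arwks kis wrjz suwt jdi rgw zyc
Hunk 2: at line 2 remove [kis] add [fagz] -> 8 lines: szd arwks fagz wrjz suwt jdi rgw zyc
Hunk 3: at line 1 remove [arwks,fagz,wrjz] add [lyzbb,gcrq] -> 7 lines: szd lyzbb gcrq suwt jdi rgw zyc
Hunk 4: at line 1 remove [gcrq] add [sukl,faz] -> 8 lines: szd lyzbb sukl faz suwt jdi rgw zyc
Hunk 5: at line 1 remove [sukl,faz,suwt] add [qdez] -> 6 lines: szd lyzbb qdez jdi rgw zyc
Hunk 6: at line 1 remove [lyzbb,qdez,jdi] add [rxu] -> 4 lines: szd rxu rgw zyc
Hunk 7: at line 1 remove [rxu] add [ryl,lwbfm,lowli] -> 6 lines: szd ryl lwbfm lowli rgw zyc
Final line 2: ryl

Answer: ryl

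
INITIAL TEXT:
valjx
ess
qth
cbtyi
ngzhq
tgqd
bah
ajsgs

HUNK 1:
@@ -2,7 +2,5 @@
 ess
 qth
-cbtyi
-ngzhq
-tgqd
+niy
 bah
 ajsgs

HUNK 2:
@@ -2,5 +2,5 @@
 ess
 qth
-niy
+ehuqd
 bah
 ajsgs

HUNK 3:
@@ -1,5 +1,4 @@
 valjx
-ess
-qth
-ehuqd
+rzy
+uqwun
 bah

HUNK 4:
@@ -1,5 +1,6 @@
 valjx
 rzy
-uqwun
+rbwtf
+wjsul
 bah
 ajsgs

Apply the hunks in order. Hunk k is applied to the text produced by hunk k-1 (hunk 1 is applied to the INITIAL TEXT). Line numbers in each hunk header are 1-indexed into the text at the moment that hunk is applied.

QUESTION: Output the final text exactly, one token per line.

Hunk 1: at line 2 remove [cbtyi,ngzhq,tgqd] add [niy] -> 6 lines: valjx ess qth niy bah ajsgs
Hunk 2: at line 2 remove [niy] add [ehuqd] -> 6 lines: valjx ess qth ehuqd bah ajsgs
Hunk 3: at line 1 remove [ess,qth,ehuqd] add [rzy,uqwun] -> 5 lines: valjx rzy uqwun bah ajsgs
Hunk 4: at line 1 remove [uqwun] add [rbwtf,wjsul] -> 6 lines: valjx rzy rbwtf wjsul bah ajsgs

Answer: valjx
rzy
rbwtf
wjsul
bah
ajsgs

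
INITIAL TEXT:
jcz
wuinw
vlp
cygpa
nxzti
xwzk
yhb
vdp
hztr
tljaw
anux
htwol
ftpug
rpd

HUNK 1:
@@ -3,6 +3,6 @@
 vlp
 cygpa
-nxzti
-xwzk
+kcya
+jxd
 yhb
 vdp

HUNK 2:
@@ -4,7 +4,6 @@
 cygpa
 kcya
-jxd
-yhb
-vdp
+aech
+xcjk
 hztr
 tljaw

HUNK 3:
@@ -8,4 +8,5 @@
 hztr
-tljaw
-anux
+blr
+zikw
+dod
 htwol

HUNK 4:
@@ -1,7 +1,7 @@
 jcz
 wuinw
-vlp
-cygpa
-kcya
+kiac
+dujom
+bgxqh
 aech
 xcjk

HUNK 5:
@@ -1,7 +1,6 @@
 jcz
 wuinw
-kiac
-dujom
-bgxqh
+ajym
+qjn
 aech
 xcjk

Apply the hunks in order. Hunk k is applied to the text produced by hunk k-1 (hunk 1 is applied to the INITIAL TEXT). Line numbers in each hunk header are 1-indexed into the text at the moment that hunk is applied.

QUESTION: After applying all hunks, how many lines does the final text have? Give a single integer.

Answer: 13

Derivation:
Hunk 1: at line 3 remove [nxzti,xwzk] add [kcya,jxd] -> 14 lines: jcz wuinw vlp cygpa kcya jxd yhb vdp hztr tljaw anux htwol ftpug rpd
Hunk 2: at line 4 remove [jxd,yhb,vdp] add [aech,xcjk] -> 13 lines: jcz wuinw vlp cygpa kcya aech xcjk hztr tljaw anux htwol ftpug rpd
Hunk 3: at line 8 remove [tljaw,anux] add [blr,zikw,dod] -> 14 lines: jcz wuinw vlp cygpa kcya aech xcjk hztr blr zikw dod htwol ftpug rpd
Hunk 4: at line 1 remove [vlp,cygpa,kcya] add [kiac,dujom,bgxqh] -> 14 lines: jcz wuinw kiac dujom bgxqh aech xcjk hztr blr zikw dod htwol ftpug rpd
Hunk 5: at line 1 remove [kiac,dujom,bgxqh] add [ajym,qjn] -> 13 lines: jcz wuinw ajym qjn aech xcjk hztr blr zikw dod htwol ftpug rpd
Final line count: 13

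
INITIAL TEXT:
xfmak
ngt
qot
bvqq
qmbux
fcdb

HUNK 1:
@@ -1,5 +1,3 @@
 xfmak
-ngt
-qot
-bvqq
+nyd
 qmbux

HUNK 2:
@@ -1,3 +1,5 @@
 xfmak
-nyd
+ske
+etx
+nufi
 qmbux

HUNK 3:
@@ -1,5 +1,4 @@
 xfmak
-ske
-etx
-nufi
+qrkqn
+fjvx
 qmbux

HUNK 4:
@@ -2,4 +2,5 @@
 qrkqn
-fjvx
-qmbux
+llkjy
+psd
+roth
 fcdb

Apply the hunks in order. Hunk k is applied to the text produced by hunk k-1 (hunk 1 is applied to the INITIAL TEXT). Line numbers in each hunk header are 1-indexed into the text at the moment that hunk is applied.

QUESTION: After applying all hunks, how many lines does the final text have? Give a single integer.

Answer: 6

Derivation:
Hunk 1: at line 1 remove [ngt,qot,bvqq] add [nyd] -> 4 lines: xfmak nyd qmbux fcdb
Hunk 2: at line 1 remove [nyd] add [ske,etx,nufi] -> 6 lines: xfmak ske etx nufi qmbux fcdb
Hunk 3: at line 1 remove [ske,etx,nufi] add [qrkqn,fjvx] -> 5 lines: xfmak qrkqn fjvx qmbux fcdb
Hunk 4: at line 2 remove [fjvx,qmbux] add [llkjy,psd,roth] -> 6 lines: xfmak qrkqn llkjy psd roth fcdb
Final line count: 6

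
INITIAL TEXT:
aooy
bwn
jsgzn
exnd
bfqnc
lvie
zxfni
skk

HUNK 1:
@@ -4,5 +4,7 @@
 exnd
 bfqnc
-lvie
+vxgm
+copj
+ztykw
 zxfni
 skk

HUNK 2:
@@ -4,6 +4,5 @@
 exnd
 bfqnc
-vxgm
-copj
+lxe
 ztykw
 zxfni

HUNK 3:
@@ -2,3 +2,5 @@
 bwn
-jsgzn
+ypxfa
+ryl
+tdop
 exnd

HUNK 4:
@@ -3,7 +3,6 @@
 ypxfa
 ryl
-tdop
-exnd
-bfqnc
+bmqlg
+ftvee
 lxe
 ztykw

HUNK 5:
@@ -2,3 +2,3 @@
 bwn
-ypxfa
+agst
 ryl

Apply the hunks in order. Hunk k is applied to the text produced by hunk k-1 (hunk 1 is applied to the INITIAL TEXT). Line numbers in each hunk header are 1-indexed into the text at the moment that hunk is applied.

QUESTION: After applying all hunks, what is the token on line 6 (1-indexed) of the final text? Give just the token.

Answer: ftvee

Derivation:
Hunk 1: at line 4 remove [lvie] add [vxgm,copj,ztykw] -> 10 lines: aooy bwn jsgzn exnd bfqnc vxgm copj ztykw zxfni skk
Hunk 2: at line 4 remove [vxgm,copj] add [lxe] -> 9 lines: aooy bwn jsgzn exnd bfqnc lxe ztykw zxfni skk
Hunk 3: at line 2 remove [jsgzn] add [ypxfa,ryl,tdop] -> 11 lines: aooy bwn ypxfa ryl tdop exnd bfqnc lxe ztykw zxfni skk
Hunk 4: at line 3 remove [tdop,exnd,bfqnc] add [bmqlg,ftvee] -> 10 lines: aooy bwn ypxfa ryl bmqlg ftvee lxe ztykw zxfni skk
Hunk 5: at line 2 remove [ypxfa] add [agst] -> 10 lines: aooy bwn agst ryl bmqlg ftvee lxe ztykw zxfni skk
Final line 6: ftvee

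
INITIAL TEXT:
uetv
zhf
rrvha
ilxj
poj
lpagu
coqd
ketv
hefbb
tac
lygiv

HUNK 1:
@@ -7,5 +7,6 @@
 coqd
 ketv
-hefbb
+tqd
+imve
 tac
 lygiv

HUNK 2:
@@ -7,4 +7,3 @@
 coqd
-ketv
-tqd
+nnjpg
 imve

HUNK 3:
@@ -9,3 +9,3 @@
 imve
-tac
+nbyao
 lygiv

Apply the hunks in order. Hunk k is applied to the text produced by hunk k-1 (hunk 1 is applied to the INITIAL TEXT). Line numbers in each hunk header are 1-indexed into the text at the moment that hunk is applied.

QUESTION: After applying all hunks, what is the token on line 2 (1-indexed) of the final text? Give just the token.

Answer: zhf

Derivation:
Hunk 1: at line 7 remove [hefbb] add [tqd,imve] -> 12 lines: uetv zhf rrvha ilxj poj lpagu coqd ketv tqd imve tac lygiv
Hunk 2: at line 7 remove [ketv,tqd] add [nnjpg] -> 11 lines: uetv zhf rrvha ilxj poj lpagu coqd nnjpg imve tac lygiv
Hunk 3: at line 9 remove [tac] add [nbyao] -> 11 lines: uetv zhf rrvha ilxj poj lpagu coqd nnjpg imve nbyao lygiv
Final line 2: zhf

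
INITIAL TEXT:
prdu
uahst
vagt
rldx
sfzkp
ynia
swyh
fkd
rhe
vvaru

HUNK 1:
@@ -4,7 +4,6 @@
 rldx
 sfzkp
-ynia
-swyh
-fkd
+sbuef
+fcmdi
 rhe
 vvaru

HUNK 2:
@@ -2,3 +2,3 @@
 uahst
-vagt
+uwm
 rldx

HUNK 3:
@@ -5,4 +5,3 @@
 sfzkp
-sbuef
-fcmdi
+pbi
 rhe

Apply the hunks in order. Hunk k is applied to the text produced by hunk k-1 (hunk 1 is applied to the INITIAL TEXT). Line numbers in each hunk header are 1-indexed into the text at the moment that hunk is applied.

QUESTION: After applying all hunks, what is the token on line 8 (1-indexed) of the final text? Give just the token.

Hunk 1: at line 4 remove [ynia,swyh,fkd] add [sbuef,fcmdi] -> 9 lines: prdu uahst vagt rldx sfzkp sbuef fcmdi rhe vvaru
Hunk 2: at line 2 remove [vagt] add [uwm] -> 9 lines: prdu uahst uwm rldx sfzkp sbuef fcmdi rhe vvaru
Hunk 3: at line 5 remove [sbuef,fcmdi] add [pbi] -> 8 lines: prdu uahst uwm rldx sfzkp pbi rhe vvaru
Final line 8: vvaru

Answer: vvaru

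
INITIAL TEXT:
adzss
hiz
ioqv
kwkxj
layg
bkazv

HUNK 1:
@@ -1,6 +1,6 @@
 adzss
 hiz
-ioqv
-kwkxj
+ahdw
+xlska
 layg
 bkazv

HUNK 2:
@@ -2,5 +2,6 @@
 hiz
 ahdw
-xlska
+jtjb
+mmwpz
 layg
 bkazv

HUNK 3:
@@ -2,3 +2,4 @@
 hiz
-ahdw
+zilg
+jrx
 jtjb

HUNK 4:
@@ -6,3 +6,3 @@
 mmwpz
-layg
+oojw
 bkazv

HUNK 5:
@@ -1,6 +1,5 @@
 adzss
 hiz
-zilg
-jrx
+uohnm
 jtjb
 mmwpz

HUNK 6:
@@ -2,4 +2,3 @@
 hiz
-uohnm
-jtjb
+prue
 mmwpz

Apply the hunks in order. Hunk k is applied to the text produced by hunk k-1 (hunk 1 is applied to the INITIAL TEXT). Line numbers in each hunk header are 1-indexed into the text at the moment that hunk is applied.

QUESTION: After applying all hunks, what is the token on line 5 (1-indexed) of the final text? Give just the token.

Answer: oojw

Derivation:
Hunk 1: at line 1 remove [ioqv,kwkxj] add [ahdw,xlska] -> 6 lines: adzss hiz ahdw xlska layg bkazv
Hunk 2: at line 2 remove [xlska] add [jtjb,mmwpz] -> 7 lines: adzss hiz ahdw jtjb mmwpz layg bkazv
Hunk 3: at line 2 remove [ahdw] add [zilg,jrx] -> 8 lines: adzss hiz zilg jrx jtjb mmwpz layg bkazv
Hunk 4: at line 6 remove [layg] add [oojw] -> 8 lines: adzss hiz zilg jrx jtjb mmwpz oojw bkazv
Hunk 5: at line 1 remove [zilg,jrx] add [uohnm] -> 7 lines: adzss hiz uohnm jtjb mmwpz oojw bkazv
Hunk 6: at line 2 remove [uohnm,jtjb] add [prue] -> 6 lines: adzss hiz prue mmwpz oojw bkazv
Final line 5: oojw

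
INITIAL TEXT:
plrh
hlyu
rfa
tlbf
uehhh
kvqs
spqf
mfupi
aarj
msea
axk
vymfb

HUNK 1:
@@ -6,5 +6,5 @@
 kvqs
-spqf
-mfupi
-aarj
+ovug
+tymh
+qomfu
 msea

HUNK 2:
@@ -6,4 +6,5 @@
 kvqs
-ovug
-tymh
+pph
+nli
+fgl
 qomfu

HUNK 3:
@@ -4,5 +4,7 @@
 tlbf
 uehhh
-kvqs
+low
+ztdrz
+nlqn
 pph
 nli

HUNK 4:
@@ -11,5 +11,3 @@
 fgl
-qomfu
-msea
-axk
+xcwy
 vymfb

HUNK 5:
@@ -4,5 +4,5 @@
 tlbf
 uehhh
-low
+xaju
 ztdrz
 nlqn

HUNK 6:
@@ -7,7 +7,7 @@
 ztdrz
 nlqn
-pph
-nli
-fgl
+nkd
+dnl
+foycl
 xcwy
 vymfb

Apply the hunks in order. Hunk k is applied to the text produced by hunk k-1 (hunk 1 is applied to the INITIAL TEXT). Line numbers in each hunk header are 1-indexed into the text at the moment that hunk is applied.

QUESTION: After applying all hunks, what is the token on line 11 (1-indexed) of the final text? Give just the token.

Answer: foycl

Derivation:
Hunk 1: at line 6 remove [spqf,mfupi,aarj] add [ovug,tymh,qomfu] -> 12 lines: plrh hlyu rfa tlbf uehhh kvqs ovug tymh qomfu msea axk vymfb
Hunk 2: at line 6 remove [ovug,tymh] add [pph,nli,fgl] -> 13 lines: plrh hlyu rfa tlbf uehhh kvqs pph nli fgl qomfu msea axk vymfb
Hunk 3: at line 4 remove [kvqs] add [low,ztdrz,nlqn] -> 15 lines: plrh hlyu rfa tlbf uehhh low ztdrz nlqn pph nli fgl qomfu msea axk vymfb
Hunk 4: at line 11 remove [qomfu,msea,axk] add [xcwy] -> 13 lines: plrh hlyu rfa tlbf uehhh low ztdrz nlqn pph nli fgl xcwy vymfb
Hunk 5: at line 4 remove [low] add [xaju] -> 13 lines: plrh hlyu rfa tlbf uehhh xaju ztdrz nlqn pph nli fgl xcwy vymfb
Hunk 6: at line 7 remove [pph,nli,fgl] add [nkd,dnl,foycl] -> 13 lines: plrh hlyu rfa tlbf uehhh xaju ztdrz nlqn nkd dnl foycl xcwy vymfb
Final line 11: foycl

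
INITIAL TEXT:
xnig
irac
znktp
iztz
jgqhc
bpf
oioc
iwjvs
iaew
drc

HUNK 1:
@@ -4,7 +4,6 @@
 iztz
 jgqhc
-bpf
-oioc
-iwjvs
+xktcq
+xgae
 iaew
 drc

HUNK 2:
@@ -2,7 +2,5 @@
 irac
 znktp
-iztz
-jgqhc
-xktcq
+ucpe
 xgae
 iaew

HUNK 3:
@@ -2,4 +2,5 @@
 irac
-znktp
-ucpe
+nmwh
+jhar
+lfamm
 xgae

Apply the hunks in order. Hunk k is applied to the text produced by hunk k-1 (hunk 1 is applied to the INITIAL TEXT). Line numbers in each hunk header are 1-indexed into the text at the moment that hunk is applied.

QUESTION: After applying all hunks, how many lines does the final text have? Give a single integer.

Hunk 1: at line 4 remove [bpf,oioc,iwjvs] add [xktcq,xgae] -> 9 lines: xnig irac znktp iztz jgqhc xktcq xgae iaew drc
Hunk 2: at line 2 remove [iztz,jgqhc,xktcq] add [ucpe] -> 7 lines: xnig irac znktp ucpe xgae iaew drc
Hunk 3: at line 2 remove [znktp,ucpe] add [nmwh,jhar,lfamm] -> 8 lines: xnig irac nmwh jhar lfamm xgae iaew drc
Final line count: 8

Answer: 8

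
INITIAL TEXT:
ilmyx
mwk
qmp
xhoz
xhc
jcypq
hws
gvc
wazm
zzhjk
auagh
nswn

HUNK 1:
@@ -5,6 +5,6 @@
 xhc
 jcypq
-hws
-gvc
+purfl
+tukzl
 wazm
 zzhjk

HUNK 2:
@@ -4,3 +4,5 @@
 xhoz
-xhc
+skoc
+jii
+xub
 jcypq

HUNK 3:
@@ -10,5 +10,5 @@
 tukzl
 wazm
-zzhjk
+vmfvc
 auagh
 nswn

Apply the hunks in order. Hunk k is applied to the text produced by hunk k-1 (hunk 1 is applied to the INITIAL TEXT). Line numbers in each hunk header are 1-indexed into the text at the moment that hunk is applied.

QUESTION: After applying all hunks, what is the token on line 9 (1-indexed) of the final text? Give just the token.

Answer: purfl

Derivation:
Hunk 1: at line 5 remove [hws,gvc] add [purfl,tukzl] -> 12 lines: ilmyx mwk qmp xhoz xhc jcypq purfl tukzl wazm zzhjk auagh nswn
Hunk 2: at line 4 remove [xhc] add [skoc,jii,xub] -> 14 lines: ilmyx mwk qmp xhoz skoc jii xub jcypq purfl tukzl wazm zzhjk auagh nswn
Hunk 3: at line 10 remove [zzhjk] add [vmfvc] -> 14 lines: ilmyx mwk qmp xhoz skoc jii xub jcypq purfl tukzl wazm vmfvc auagh nswn
Final line 9: purfl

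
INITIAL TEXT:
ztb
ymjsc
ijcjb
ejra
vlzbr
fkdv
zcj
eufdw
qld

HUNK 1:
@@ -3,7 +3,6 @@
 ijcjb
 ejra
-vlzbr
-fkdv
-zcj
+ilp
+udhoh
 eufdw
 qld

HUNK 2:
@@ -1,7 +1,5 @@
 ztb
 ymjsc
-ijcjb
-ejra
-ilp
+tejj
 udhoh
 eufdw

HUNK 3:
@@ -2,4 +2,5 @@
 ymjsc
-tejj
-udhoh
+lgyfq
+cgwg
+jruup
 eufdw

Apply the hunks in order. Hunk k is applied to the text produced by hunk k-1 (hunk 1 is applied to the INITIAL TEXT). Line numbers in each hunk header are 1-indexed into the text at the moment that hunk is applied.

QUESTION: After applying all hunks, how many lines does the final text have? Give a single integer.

Hunk 1: at line 3 remove [vlzbr,fkdv,zcj] add [ilp,udhoh] -> 8 lines: ztb ymjsc ijcjb ejra ilp udhoh eufdw qld
Hunk 2: at line 1 remove [ijcjb,ejra,ilp] add [tejj] -> 6 lines: ztb ymjsc tejj udhoh eufdw qld
Hunk 3: at line 2 remove [tejj,udhoh] add [lgyfq,cgwg,jruup] -> 7 lines: ztb ymjsc lgyfq cgwg jruup eufdw qld
Final line count: 7

Answer: 7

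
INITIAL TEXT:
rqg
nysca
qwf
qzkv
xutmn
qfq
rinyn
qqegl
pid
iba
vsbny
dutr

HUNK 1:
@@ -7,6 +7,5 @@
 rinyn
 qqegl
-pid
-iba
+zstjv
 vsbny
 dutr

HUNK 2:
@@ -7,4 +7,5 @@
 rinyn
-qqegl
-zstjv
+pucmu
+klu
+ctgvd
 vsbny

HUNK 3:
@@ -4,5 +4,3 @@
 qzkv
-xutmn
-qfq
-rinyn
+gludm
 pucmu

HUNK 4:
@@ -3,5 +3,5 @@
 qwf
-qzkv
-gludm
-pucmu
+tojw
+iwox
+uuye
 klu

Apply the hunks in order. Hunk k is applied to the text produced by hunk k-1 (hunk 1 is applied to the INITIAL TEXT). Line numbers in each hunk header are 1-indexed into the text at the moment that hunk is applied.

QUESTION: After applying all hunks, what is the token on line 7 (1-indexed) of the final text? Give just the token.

Answer: klu

Derivation:
Hunk 1: at line 7 remove [pid,iba] add [zstjv] -> 11 lines: rqg nysca qwf qzkv xutmn qfq rinyn qqegl zstjv vsbny dutr
Hunk 2: at line 7 remove [qqegl,zstjv] add [pucmu,klu,ctgvd] -> 12 lines: rqg nysca qwf qzkv xutmn qfq rinyn pucmu klu ctgvd vsbny dutr
Hunk 3: at line 4 remove [xutmn,qfq,rinyn] add [gludm] -> 10 lines: rqg nysca qwf qzkv gludm pucmu klu ctgvd vsbny dutr
Hunk 4: at line 3 remove [qzkv,gludm,pucmu] add [tojw,iwox,uuye] -> 10 lines: rqg nysca qwf tojw iwox uuye klu ctgvd vsbny dutr
Final line 7: klu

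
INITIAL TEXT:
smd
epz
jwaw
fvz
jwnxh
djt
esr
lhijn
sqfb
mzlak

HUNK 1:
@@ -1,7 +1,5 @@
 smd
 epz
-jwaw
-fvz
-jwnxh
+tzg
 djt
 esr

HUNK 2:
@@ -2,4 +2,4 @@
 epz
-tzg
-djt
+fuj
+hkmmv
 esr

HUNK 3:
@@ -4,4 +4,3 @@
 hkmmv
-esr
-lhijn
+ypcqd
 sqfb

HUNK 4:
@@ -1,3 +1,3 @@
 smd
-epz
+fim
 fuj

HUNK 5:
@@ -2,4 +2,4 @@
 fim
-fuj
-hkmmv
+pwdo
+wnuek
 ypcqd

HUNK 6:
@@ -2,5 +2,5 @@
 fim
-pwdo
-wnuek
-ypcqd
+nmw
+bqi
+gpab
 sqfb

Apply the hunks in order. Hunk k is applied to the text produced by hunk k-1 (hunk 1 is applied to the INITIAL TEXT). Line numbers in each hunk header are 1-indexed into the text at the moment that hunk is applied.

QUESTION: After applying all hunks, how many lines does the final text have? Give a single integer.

Hunk 1: at line 1 remove [jwaw,fvz,jwnxh] add [tzg] -> 8 lines: smd epz tzg djt esr lhijn sqfb mzlak
Hunk 2: at line 2 remove [tzg,djt] add [fuj,hkmmv] -> 8 lines: smd epz fuj hkmmv esr lhijn sqfb mzlak
Hunk 3: at line 4 remove [esr,lhijn] add [ypcqd] -> 7 lines: smd epz fuj hkmmv ypcqd sqfb mzlak
Hunk 4: at line 1 remove [epz] add [fim] -> 7 lines: smd fim fuj hkmmv ypcqd sqfb mzlak
Hunk 5: at line 2 remove [fuj,hkmmv] add [pwdo,wnuek] -> 7 lines: smd fim pwdo wnuek ypcqd sqfb mzlak
Hunk 6: at line 2 remove [pwdo,wnuek,ypcqd] add [nmw,bqi,gpab] -> 7 lines: smd fim nmw bqi gpab sqfb mzlak
Final line count: 7

Answer: 7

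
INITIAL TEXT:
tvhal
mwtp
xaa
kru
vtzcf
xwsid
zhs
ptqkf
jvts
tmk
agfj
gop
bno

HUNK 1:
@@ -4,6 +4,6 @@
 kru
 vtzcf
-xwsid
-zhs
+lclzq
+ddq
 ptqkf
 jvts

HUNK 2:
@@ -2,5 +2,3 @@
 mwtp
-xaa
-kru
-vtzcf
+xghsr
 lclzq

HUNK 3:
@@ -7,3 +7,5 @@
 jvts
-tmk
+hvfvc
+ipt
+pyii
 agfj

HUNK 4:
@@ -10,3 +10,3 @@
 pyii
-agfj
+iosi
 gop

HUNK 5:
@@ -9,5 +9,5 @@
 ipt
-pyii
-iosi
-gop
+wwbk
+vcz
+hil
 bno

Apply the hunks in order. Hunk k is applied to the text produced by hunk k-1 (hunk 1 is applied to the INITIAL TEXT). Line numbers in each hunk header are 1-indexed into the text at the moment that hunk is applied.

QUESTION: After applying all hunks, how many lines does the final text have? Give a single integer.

Hunk 1: at line 4 remove [xwsid,zhs] add [lclzq,ddq] -> 13 lines: tvhal mwtp xaa kru vtzcf lclzq ddq ptqkf jvts tmk agfj gop bno
Hunk 2: at line 2 remove [xaa,kru,vtzcf] add [xghsr] -> 11 lines: tvhal mwtp xghsr lclzq ddq ptqkf jvts tmk agfj gop bno
Hunk 3: at line 7 remove [tmk] add [hvfvc,ipt,pyii] -> 13 lines: tvhal mwtp xghsr lclzq ddq ptqkf jvts hvfvc ipt pyii agfj gop bno
Hunk 4: at line 10 remove [agfj] add [iosi] -> 13 lines: tvhal mwtp xghsr lclzq ddq ptqkf jvts hvfvc ipt pyii iosi gop bno
Hunk 5: at line 9 remove [pyii,iosi,gop] add [wwbk,vcz,hil] -> 13 lines: tvhal mwtp xghsr lclzq ddq ptqkf jvts hvfvc ipt wwbk vcz hil bno
Final line count: 13

Answer: 13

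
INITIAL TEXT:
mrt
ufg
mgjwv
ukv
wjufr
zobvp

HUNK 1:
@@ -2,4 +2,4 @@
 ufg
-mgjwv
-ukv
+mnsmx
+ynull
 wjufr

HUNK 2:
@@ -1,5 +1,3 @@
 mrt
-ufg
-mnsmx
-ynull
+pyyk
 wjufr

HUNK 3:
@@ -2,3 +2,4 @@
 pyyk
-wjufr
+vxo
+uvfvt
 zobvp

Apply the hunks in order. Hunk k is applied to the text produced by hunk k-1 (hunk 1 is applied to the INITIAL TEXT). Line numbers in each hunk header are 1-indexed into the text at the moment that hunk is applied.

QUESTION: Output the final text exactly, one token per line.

Hunk 1: at line 2 remove [mgjwv,ukv] add [mnsmx,ynull] -> 6 lines: mrt ufg mnsmx ynull wjufr zobvp
Hunk 2: at line 1 remove [ufg,mnsmx,ynull] add [pyyk] -> 4 lines: mrt pyyk wjufr zobvp
Hunk 3: at line 2 remove [wjufr] add [vxo,uvfvt] -> 5 lines: mrt pyyk vxo uvfvt zobvp

Answer: mrt
pyyk
vxo
uvfvt
zobvp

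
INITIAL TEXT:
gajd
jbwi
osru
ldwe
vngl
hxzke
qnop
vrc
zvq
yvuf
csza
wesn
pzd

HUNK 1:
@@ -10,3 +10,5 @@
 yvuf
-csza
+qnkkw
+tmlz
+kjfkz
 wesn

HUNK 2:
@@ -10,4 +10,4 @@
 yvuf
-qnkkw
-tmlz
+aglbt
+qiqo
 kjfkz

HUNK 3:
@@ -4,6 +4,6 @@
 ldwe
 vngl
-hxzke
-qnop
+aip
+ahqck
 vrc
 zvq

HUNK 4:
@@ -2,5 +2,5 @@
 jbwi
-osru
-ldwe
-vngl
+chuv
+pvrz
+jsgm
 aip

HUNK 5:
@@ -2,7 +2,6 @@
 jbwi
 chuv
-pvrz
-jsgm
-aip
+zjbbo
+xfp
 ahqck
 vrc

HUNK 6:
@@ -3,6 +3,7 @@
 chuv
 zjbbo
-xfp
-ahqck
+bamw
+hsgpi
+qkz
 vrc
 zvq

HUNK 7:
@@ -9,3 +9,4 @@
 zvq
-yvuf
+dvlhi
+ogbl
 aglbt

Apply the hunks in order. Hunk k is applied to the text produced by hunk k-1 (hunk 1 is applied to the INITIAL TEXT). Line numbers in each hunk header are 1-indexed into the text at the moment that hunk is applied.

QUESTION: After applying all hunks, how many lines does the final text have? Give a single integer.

Answer: 16

Derivation:
Hunk 1: at line 10 remove [csza] add [qnkkw,tmlz,kjfkz] -> 15 lines: gajd jbwi osru ldwe vngl hxzke qnop vrc zvq yvuf qnkkw tmlz kjfkz wesn pzd
Hunk 2: at line 10 remove [qnkkw,tmlz] add [aglbt,qiqo] -> 15 lines: gajd jbwi osru ldwe vngl hxzke qnop vrc zvq yvuf aglbt qiqo kjfkz wesn pzd
Hunk 3: at line 4 remove [hxzke,qnop] add [aip,ahqck] -> 15 lines: gajd jbwi osru ldwe vngl aip ahqck vrc zvq yvuf aglbt qiqo kjfkz wesn pzd
Hunk 4: at line 2 remove [osru,ldwe,vngl] add [chuv,pvrz,jsgm] -> 15 lines: gajd jbwi chuv pvrz jsgm aip ahqck vrc zvq yvuf aglbt qiqo kjfkz wesn pzd
Hunk 5: at line 2 remove [pvrz,jsgm,aip] add [zjbbo,xfp] -> 14 lines: gajd jbwi chuv zjbbo xfp ahqck vrc zvq yvuf aglbt qiqo kjfkz wesn pzd
Hunk 6: at line 3 remove [xfp,ahqck] add [bamw,hsgpi,qkz] -> 15 lines: gajd jbwi chuv zjbbo bamw hsgpi qkz vrc zvq yvuf aglbt qiqo kjfkz wesn pzd
Hunk 7: at line 9 remove [yvuf] add [dvlhi,ogbl] -> 16 lines: gajd jbwi chuv zjbbo bamw hsgpi qkz vrc zvq dvlhi ogbl aglbt qiqo kjfkz wesn pzd
Final line count: 16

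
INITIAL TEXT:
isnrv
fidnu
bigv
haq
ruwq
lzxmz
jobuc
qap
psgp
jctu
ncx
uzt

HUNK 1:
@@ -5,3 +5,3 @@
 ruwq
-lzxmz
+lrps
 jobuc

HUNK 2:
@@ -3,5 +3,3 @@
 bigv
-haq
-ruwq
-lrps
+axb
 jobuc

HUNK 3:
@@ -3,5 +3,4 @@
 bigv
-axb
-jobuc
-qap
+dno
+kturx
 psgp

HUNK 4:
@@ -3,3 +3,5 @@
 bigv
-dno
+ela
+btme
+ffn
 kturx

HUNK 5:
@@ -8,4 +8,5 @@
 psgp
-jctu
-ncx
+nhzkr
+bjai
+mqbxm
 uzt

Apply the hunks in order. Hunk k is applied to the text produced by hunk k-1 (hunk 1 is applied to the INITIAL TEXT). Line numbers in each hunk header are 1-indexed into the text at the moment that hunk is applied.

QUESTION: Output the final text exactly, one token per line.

Hunk 1: at line 5 remove [lzxmz] add [lrps] -> 12 lines: isnrv fidnu bigv haq ruwq lrps jobuc qap psgp jctu ncx uzt
Hunk 2: at line 3 remove [haq,ruwq,lrps] add [axb] -> 10 lines: isnrv fidnu bigv axb jobuc qap psgp jctu ncx uzt
Hunk 3: at line 3 remove [axb,jobuc,qap] add [dno,kturx] -> 9 lines: isnrv fidnu bigv dno kturx psgp jctu ncx uzt
Hunk 4: at line 3 remove [dno] add [ela,btme,ffn] -> 11 lines: isnrv fidnu bigv ela btme ffn kturx psgp jctu ncx uzt
Hunk 5: at line 8 remove [jctu,ncx] add [nhzkr,bjai,mqbxm] -> 12 lines: isnrv fidnu bigv ela btme ffn kturx psgp nhzkr bjai mqbxm uzt

Answer: isnrv
fidnu
bigv
ela
btme
ffn
kturx
psgp
nhzkr
bjai
mqbxm
uzt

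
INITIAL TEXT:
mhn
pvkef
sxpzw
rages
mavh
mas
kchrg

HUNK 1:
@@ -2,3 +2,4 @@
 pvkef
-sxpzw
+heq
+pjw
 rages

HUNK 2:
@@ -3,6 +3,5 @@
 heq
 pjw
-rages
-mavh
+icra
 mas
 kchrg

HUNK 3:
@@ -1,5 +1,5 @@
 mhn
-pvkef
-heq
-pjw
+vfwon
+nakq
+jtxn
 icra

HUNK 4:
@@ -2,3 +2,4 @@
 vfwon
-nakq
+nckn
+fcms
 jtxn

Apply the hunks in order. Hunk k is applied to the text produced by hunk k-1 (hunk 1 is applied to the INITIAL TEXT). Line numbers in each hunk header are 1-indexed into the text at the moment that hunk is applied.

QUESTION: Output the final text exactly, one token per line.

Hunk 1: at line 2 remove [sxpzw] add [heq,pjw] -> 8 lines: mhn pvkef heq pjw rages mavh mas kchrg
Hunk 2: at line 3 remove [rages,mavh] add [icra] -> 7 lines: mhn pvkef heq pjw icra mas kchrg
Hunk 3: at line 1 remove [pvkef,heq,pjw] add [vfwon,nakq,jtxn] -> 7 lines: mhn vfwon nakq jtxn icra mas kchrg
Hunk 4: at line 2 remove [nakq] add [nckn,fcms] -> 8 lines: mhn vfwon nckn fcms jtxn icra mas kchrg

Answer: mhn
vfwon
nckn
fcms
jtxn
icra
mas
kchrg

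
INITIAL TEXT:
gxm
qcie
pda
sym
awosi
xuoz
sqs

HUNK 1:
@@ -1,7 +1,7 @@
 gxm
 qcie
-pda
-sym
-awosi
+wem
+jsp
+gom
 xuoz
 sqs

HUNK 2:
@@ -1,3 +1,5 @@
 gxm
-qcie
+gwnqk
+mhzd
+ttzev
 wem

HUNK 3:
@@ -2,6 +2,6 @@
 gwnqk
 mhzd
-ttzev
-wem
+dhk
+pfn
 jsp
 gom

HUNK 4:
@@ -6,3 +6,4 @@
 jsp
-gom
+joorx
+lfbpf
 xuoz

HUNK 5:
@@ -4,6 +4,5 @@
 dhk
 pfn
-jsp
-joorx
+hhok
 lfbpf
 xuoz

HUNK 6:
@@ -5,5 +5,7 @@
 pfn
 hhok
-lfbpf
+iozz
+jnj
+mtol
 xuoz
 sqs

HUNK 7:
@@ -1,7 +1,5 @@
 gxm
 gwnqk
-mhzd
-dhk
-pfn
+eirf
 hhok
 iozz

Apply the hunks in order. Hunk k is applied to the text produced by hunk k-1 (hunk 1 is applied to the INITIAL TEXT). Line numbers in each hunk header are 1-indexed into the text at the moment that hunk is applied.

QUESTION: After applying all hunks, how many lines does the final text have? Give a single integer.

Hunk 1: at line 1 remove [pda,sym,awosi] add [wem,jsp,gom] -> 7 lines: gxm qcie wem jsp gom xuoz sqs
Hunk 2: at line 1 remove [qcie] add [gwnqk,mhzd,ttzev] -> 9 lines: gxm gwnqk mhzd ttzev wem jsp gom xuoz sqs
Hunk 3: at line 2 remove [ttzev,wem] add [dhk,pfn] -> 9 lines: gxm gwnqk mhzd dhk pfn jsp gom xuoz sqs
Hunk 4: at line 6 remove [gom] add [joorx,lfbpf] -> 10 lines: gxm gwnqk mhzd dhk pfn jsp joorx lfbpf xuoz sqs
Hunk 5: at line 4 remove [jsp,joorx] add [hhok] -> 9 lines: gxm gwnqk mhzd dhk pfn hhok lfbpf xuoz sqs
Hunk 6: at line 5 remove [lfbpf] add [iozz,jnj,mtol] -> 11 lines: gxm gwnqk mhzd dhk pfn hhok iozz jnj mtol xuoz sqs
Hunk 7: at line 1 remove [mhzd,dhk,pfn] add [eirf] -> 9 lines: gxm gwnqk eirf hhok iozz jnj mtol xuoz sqs
Final line count: 9

Answer: 9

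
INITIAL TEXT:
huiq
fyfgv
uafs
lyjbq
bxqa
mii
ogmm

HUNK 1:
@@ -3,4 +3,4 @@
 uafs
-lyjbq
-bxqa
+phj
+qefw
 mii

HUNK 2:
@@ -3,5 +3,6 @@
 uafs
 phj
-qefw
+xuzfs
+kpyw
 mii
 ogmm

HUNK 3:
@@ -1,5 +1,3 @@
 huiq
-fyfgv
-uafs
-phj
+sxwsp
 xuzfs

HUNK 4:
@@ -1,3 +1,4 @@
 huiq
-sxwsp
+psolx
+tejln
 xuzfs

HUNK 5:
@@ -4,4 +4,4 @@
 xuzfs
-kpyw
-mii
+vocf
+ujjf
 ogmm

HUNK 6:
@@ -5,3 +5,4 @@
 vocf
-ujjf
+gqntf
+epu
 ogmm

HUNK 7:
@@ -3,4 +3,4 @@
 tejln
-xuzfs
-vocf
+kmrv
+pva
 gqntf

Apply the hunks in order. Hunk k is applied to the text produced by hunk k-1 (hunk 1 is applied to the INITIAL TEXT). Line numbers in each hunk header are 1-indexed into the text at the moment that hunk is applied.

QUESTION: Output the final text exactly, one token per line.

Answer: huiq
psolx
tejln
kmrv
pva
gqntf
epu
ogmm

Derivation:
Hunk 1: at line 3 remove [lyjbq,bxqa] add [phj,qefw] -> 7 lines: huiq fyfgv uafs phj qefw mii ogmm
Hunk 2: at line 3 remove [qefw] add [xuzfs,kpyw] -> 8 lines: huiq fyfgv uafs phj xuzfs kpyw mii ogmm
Hunk 3: at line 1 remove [fyfgv,uafs,phj] add [sxwsp] -> 6 lines: huiq sxwsp xuzfs kpyw mii ogmm
Hunk 4: at line 1 remove [sxwsp] add [psolx,tejln] -> 7 lines: huiq psolx tejln xuzfs kpyw mii ogmm
Hunk 5: at line 4 remove [kpyw,mii] add [vocf,ujjf] -> 7 lines: huiq psolx tejln xuzfs vocf ujjf ogmm
Hunk 6: at line 5 remove [ujjf] add [gqntf,epu] -> 8 lines: huiq psolx tejln xuzfs vocf gqntf epu ogmm
Hunk 7: at line 3 remove [xuzfs,vocf] add [kmrv,pva] -> 8 lines: huiq psolx tejln kmrv pva gqntf epu ogmm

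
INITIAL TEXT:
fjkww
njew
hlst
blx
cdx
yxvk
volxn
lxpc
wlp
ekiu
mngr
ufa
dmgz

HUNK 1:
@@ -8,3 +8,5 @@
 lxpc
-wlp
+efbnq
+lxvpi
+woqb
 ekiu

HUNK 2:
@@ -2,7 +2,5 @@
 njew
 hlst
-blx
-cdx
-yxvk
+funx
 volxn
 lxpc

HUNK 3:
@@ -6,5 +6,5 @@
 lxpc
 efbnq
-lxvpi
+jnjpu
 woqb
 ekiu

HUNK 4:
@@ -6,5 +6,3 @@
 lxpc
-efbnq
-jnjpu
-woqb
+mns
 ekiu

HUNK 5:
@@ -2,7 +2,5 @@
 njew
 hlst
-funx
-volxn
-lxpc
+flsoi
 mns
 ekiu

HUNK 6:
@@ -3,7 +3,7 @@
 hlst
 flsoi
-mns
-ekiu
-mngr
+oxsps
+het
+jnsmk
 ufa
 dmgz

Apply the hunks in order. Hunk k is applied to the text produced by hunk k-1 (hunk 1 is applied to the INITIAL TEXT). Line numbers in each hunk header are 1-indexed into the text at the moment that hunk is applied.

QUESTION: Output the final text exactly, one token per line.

Hunk 1: at line 8 remove [wlp] add [efbnq,lxvpi,woqb] -> 15 lines: fjkww njew hlst blx cdx yxvk volxn lxpc efbnq lxvpi woqb ekiu mngr ufa dmgz
Hunk 2: at line 2 remove [blx,cdx,yxvk] add [funx] -> 13 lines: fjkww njew hlst funx volxn lxpc efbnq lxvpi woqb ekiu mngr ufa dmgz
Hunk 3: at line 6 remove [lxvpi] add [jnjpu] -> 13 lines: fjkww njew hlst funx volxn lxpc efbnq jnjpu woqb ekiu mngr ufa dmgz
Hunk 4: at line 6 remove [efbnq,jnjpu,woqb] add [mns] -> 11 lines: fjkww njew hlst funx volxn lxpc mns ekiu mngr ufa dmgz
Hunk 5: at line 2 remove [funx,volxn,lxpc] add [flsoi] -> 9 lines: fjkww njew hlst flsoi mns ekiu mngr ufa dmgz
Hunk 6: at line 3 remove [mns,ekiu,mngr] add [oxsps,het,jnsmk] -> 9 lines: fjkww njew hlst flsoi oxsps het jnsmk ufa dmgz

Answer: fjkww
njew
hlst
flsoi
oxsps
het
jnsmk
ufa
dmgz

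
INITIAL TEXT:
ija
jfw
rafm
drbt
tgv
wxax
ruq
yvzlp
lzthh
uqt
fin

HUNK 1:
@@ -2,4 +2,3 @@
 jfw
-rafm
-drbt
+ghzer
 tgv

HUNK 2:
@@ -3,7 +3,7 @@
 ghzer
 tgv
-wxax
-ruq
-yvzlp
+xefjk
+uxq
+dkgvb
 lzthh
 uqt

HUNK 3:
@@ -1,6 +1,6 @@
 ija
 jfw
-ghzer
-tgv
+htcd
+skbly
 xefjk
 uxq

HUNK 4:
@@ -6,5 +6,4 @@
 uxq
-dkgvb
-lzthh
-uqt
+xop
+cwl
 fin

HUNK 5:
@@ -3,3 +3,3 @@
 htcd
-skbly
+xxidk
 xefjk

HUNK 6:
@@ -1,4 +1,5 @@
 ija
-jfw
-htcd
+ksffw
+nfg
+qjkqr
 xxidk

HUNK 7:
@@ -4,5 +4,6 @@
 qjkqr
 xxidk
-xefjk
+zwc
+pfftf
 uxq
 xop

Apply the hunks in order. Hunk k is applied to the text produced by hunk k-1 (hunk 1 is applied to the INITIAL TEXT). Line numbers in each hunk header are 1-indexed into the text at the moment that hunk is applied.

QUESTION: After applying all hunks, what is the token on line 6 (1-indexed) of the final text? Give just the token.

Hunk 1: at line 2 remove [rafm,drbt] add [ghzer] -> 10 lines: ija jfw ghzer tgv wxax ruq yvzlp lzthh uqt fin
Hunk 2: at line 3 remove [wxax,ruq,yvzlp] add [xefjk,uxq,dkgvb] -> 10 lines: ija jfw ghzer tgv xefjk uxq dkgvb lzthh uqt fin
Hunk 3: at line 1 remove [ghzer,tgv] add [htcd,skbly] -> 10 lines: ija jfw htcd skbly xefjk uxq dkgvb lzthh uqt fin
Hunk 4: at line 6 remove [dkgvb,lzthh,uqt] add [xop,cwl] -> 9 lines: ija jfw htcd skbly xefjk uxq xop cwl fin
Hunk 5: at line 3 remove [skbly] add [xxidk] -> 9 lines: ija jfw htcd xxidk xefjk uxq xop cwl fin
Hunk 6: at line 1 remove [jfw,htcd] add [ksffw,nfg,qjkqr] -> 10 lines: ija ksffw nfg qjkqr xxidk xefjk uxq xop cwl fin
Hunk 7: at line 4 remove [xefjk] add [zwc,pfftf] -> 11 lines: ija ksffw nfg qjkqr xxidk zwc pfftf uxq xop cwl fin
Final line 6: zwc

Answer: zwc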